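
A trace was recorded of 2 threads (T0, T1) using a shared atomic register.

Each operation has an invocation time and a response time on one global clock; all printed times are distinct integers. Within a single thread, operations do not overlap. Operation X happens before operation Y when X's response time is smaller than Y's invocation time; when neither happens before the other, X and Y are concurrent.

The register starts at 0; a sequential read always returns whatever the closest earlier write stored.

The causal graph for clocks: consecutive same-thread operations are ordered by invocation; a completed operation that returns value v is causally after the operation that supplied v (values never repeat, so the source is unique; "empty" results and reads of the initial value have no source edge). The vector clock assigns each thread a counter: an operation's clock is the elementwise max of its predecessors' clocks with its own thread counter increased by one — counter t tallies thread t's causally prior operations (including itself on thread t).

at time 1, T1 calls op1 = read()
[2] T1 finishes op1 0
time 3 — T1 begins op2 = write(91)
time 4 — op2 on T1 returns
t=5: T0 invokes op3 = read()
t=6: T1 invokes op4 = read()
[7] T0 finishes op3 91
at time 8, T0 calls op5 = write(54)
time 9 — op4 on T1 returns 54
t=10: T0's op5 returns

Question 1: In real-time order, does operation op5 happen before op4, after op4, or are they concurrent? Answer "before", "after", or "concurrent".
concurrent

op5 spans [8,10], op4 spans [6,9]
the intervals overlap in both directions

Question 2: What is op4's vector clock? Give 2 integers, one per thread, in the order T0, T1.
(2, 3)

invoked at 1, op1 has no predecessors; its own T1 bump gives (0, 1)
from VC(op1)=(0, 1), op2 (invoked 3) maxes components and bumps T1 → (0, 2)
from VC(op2)=(0, 2), op3 (invoked 5) maxes components and bumps T0 → (1, 2)
from VC(op3)=(1, 2), op5 (invoked 8) maxes components and bumps T0 → (2, 2)
from VC(op2)=(0, 2), VC(op5)=(2, 2), op4 (invoked 6) maxes components and bumps T1 → (2, 3)
target: VC(op4) = (2, 3)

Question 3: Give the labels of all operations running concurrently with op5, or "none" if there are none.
op4

op5 spans [8,10]; an op avoiding the whole window 8..10 is ordered, any other is concurrent
op1 [1,2]: before
op2 [3,4]: before
op3 [5,7]: before
op4 [6,9]: concurrent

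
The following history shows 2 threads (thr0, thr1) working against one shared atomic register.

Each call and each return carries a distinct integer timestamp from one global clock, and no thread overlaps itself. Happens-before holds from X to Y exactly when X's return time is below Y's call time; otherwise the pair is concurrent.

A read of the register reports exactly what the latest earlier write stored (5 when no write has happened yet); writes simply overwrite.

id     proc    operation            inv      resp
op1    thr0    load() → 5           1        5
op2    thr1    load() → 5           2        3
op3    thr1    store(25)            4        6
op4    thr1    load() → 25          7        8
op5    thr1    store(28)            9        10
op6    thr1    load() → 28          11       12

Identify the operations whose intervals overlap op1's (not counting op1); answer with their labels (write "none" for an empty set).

op1 spans [1,5]: anything still running between times 1 and 5 counts as concurrent
op2 [2,3]: concurrent
op3 [4,6]: concurrent
op4 [7,8]: after
op5 [9,10]: after
op6 [11,12]: after

op2, op3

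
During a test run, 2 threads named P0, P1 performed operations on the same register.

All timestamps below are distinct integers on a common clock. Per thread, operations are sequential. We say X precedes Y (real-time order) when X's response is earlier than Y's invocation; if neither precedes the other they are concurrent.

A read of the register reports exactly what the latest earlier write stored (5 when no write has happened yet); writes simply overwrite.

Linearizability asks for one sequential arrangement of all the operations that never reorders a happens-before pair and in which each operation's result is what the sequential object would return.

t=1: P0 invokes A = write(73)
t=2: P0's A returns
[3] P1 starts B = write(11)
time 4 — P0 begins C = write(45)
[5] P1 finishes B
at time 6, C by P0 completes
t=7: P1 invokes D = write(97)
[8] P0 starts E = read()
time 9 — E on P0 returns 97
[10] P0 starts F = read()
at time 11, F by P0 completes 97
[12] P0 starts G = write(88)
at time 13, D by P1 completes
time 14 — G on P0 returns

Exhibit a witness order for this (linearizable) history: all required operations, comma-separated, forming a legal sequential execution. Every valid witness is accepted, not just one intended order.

A, B, C, D, E, F, G

1. A write(73), leaving value 73
2. B write(11), leaving value 11
3. C write(45), leaving value 45
4. D write(97), leaving value 97
5. E read() → 97, leaving value 97
6. F read() → 97, leaving value 97
7. G write(88), leaving value 88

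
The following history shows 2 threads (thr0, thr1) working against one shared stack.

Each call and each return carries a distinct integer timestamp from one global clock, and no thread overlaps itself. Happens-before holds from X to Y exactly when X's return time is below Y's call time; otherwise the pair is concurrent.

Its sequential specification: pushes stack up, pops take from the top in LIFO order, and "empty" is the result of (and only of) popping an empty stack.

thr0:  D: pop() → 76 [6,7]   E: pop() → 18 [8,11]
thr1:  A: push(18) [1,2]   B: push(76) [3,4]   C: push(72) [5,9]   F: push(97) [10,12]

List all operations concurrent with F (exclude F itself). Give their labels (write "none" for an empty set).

E

overlap test against F [10,12]: concurrent iff the interval meets 10..12
A [1,2]: before
B [3,4]: before
C [5,9]: before
D [6,7]: before
E [8,11]: concurrent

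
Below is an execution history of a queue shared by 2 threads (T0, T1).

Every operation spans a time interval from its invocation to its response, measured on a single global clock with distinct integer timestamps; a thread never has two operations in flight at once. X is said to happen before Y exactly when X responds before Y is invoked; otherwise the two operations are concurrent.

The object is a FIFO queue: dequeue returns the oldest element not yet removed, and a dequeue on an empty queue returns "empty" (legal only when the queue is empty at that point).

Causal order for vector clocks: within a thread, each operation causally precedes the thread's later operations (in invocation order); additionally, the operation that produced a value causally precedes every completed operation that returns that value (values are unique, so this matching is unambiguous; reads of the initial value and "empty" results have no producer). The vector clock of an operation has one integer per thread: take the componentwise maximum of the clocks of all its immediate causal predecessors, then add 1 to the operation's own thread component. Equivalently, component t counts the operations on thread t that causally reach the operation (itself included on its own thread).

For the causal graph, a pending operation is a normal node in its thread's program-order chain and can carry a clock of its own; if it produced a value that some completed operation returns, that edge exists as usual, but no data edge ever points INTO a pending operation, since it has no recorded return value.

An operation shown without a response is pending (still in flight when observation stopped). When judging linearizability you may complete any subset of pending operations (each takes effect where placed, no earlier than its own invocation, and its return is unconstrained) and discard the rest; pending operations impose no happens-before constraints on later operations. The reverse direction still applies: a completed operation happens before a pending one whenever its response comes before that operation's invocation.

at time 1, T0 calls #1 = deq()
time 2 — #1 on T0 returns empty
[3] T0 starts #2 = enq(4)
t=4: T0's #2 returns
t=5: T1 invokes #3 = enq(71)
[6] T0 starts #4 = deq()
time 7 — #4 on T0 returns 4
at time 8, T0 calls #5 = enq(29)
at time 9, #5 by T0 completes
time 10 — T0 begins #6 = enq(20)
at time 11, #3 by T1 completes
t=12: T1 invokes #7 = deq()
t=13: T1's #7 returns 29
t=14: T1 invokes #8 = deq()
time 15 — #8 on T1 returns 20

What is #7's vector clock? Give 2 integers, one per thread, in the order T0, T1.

(4, 2)

no predecessors for #3 (invoked 5): T1 increments from zero → (0, 1)
no predecessors for #1 (invoked 1): T0 increments from zero → (1, 0)
#2 (invocation 3): componentwise max over VC(#1)=(1, 0), +1 at T0, giving (2, 0)
#4 (invocation 6): componentwise max over VC(#2)=(2, 0), +1 at T0, giving (3, 0)
#5 (invocation 8): componentwise max over VC(#4)=(3, 0), +1 at T0, giving (4, 0)
#6 (invocation 10): componentwise max over VC(#5)=(4, 0), +1 at T0, giving (5, 0)
#7 (invocation 12): componentwise max over VC(#3)=(0, 1), VC(#5)=(4, 0), +1 at T1, giving (4, 2)
#8 (invocation 14): componentwise max over VC(#6)=(5, 0), VC(#7)=(4, 2), +1 at T1, giving (5, 3)
target: VC(#7) = (4, 2)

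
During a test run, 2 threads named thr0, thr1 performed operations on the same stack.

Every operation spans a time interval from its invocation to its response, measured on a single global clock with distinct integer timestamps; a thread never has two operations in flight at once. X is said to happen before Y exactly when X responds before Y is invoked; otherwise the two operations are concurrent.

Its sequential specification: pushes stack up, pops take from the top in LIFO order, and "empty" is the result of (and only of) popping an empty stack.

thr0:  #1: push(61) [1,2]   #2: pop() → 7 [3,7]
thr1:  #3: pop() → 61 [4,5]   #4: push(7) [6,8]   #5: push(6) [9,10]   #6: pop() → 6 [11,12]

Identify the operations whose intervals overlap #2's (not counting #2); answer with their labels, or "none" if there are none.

#3, #4

concurrent with #2 ([3,7]): every op whose interval crosses 3..7
#1 [1,2]: before
#3 [4,5]: concurrent
#4 [6,8]: concurrent
#5 [9,10]: after
#6 [11,12]: after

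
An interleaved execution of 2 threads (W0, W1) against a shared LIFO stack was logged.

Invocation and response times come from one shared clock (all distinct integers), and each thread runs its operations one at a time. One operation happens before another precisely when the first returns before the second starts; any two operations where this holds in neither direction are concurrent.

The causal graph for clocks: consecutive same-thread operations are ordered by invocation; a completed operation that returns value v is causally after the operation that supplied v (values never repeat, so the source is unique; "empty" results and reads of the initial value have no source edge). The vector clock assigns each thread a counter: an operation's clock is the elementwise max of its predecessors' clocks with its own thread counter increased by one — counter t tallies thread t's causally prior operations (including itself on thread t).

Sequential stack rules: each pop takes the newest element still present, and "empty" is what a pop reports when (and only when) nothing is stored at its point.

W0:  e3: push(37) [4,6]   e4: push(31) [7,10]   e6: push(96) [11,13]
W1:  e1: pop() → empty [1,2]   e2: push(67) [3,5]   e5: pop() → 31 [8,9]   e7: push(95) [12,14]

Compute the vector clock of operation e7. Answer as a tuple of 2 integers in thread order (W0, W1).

no predecessors for e1 (invoked 1): W1 increments from zero → (0, 1)
no predecessors for e3 (invoked 4): W0 increments from zero → (1, 0)
from VC(e1)=(0, 1), e2 (invoked 3) maxes components and bumps W1 → (0, 2)
from VC(e3)=(1, 0), e4 (invoked 7) maxes components and bumps W0 → (2, 0)
from VC(e4)=(2, 0), e6 (invoked 11) maxes components and bumps W0 → (3, 0)
from VC(e2)=(0, 2), VC(e4)=(2, 0), e5 (invoked 8) maxes components and bumps W1 → (2, 3)
from VC(e5)=(2, 3), e7 (invoked 12) maxes components and bumps W1 → (2, 4)
target: VC(e7) = (2, 4)

(2, 4)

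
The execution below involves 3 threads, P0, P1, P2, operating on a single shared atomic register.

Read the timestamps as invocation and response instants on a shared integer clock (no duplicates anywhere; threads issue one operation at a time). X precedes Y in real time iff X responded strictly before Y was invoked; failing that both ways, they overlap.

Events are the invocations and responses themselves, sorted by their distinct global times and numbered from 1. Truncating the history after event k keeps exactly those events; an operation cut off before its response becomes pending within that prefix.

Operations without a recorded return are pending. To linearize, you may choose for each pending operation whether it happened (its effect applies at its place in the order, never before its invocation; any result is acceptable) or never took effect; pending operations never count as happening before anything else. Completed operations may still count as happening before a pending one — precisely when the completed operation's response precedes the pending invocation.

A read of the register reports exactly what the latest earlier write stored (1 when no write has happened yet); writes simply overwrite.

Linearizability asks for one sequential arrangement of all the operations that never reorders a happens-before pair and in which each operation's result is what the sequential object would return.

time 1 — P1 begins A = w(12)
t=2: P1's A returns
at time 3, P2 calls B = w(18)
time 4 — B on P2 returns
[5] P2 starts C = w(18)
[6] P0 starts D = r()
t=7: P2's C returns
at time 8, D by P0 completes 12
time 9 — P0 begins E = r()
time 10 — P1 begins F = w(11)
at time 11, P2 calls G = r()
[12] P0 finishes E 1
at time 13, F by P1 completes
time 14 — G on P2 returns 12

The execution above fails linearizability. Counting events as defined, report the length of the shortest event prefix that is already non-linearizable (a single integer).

events 1..7 are linearizable, e.g. via A, B, C:
1. A w(12), leaving value 12
2. B w(18), leaving value 18
3. C w(18), leaving value 18
once event 8 joins (D's response, time 8), exhaustive search finds no witness
e.g. A, B, C, D: illegal at step 4, since D r() → 12 cannot apply there
e.g. A, B, D, C: illegal at step 3, since D r() → 12 cannot apply there

8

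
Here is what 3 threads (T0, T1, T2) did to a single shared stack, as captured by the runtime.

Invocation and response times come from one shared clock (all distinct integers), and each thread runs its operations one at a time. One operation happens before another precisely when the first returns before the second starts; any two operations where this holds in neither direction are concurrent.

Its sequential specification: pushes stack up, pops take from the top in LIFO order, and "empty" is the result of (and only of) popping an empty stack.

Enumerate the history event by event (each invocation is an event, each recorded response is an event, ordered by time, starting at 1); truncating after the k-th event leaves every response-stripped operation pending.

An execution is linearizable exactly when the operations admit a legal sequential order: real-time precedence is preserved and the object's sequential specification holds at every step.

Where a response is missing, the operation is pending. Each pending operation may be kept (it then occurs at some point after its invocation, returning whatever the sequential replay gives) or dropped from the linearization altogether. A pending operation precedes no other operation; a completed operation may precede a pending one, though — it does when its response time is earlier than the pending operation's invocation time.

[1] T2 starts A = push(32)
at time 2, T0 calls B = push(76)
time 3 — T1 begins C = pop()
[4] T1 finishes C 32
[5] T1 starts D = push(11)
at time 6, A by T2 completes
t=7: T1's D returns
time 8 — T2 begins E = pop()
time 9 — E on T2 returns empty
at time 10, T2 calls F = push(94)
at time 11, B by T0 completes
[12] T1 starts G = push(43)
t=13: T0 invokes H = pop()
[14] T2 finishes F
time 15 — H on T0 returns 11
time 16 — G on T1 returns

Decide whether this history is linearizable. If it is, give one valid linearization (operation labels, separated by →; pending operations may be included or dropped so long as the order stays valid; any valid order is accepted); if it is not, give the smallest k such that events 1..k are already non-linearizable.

not linearizable — minimal violating prefix: 9 events

already the first 9 events (up to E's response at time 9) admit no linearization; the first 8 still do
checked exhaustively: 3 real-time-consistent orders of 4 completed operations, zero legal stack replays
no escape via the 1 pending operation (B): every completion choice fails
one such order, A, C, D, E (pending dropped), breaks at step 4 where E pop() → empty is illegal
one such order, C, A, D, E (pending dropped), breaks at step 1 where C pop() → 32 is illegal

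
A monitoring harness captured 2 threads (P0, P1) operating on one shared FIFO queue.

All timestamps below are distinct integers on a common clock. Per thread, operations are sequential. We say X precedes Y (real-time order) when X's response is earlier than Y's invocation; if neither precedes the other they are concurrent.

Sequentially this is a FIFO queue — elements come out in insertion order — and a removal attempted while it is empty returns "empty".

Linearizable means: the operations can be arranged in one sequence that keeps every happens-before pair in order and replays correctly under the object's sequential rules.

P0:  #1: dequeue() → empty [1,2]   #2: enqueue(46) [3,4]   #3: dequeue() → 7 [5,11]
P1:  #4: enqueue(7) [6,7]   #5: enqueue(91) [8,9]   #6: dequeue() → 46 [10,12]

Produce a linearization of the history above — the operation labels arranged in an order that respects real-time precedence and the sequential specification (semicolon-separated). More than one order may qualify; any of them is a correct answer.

after step 1 (#1 dequeue() → empty): queue <>
after step 2 (#2 enqueue(46)): queue <46>
after step 3 (#4 enqueue(7)): queue <46,7>
after step 4 (#5 enqueue(91)): queue <46,7,91>
after step 5 (#6 dequeue() → 46): queue <7,91>
after step 6 (#3 dequeue() → 7): queue <91>

#1; #2; #4; #5; #6; #3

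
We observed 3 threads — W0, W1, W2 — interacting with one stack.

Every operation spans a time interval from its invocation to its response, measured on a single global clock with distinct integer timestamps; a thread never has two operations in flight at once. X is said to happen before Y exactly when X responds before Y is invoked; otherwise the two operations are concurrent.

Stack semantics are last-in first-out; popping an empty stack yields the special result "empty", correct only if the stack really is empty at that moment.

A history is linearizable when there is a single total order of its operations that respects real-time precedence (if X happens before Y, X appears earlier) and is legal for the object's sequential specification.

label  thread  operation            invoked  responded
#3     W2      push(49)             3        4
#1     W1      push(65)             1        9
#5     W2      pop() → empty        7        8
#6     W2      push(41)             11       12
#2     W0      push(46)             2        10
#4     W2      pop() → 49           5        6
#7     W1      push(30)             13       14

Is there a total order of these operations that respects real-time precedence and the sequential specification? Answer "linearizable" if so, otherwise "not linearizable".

linearizable

a witness: #3, #4, #5, #1, #2, #6, #7
after step 1 (#3 push(49)): stack <49>
after step 2 (#4 pop() → 49): stack <>
after step 3 (#5 pop() → empty): stack <>
after step 4 (#1 push(65)): stack <65>
after step 5 (#2 push(46)): stack <65,46>
after step 6 (#6 push(41)): stack <65,46,41>
after step 7 (#7 push(30)): stack <65,46,41,30>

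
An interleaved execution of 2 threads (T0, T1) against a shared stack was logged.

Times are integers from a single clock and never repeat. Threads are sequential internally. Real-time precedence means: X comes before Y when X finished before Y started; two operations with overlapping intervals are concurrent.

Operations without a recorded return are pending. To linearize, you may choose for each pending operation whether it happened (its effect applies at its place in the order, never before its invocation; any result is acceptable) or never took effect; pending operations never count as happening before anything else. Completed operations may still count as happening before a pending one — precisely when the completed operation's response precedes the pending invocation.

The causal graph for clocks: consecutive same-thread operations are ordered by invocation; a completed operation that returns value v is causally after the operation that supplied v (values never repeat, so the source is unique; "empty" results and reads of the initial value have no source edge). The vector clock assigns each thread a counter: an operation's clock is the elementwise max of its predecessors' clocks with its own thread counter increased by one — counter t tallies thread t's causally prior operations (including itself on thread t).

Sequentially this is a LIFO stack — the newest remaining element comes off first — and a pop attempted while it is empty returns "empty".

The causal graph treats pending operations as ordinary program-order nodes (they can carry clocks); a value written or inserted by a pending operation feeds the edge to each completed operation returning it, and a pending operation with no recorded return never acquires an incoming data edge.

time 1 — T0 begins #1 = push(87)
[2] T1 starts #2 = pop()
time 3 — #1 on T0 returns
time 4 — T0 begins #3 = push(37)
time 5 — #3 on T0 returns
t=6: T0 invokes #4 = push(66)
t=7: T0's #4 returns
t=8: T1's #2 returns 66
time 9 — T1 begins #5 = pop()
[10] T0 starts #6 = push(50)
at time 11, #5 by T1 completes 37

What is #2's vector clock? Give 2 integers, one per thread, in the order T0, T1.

VC(#1, invoked at 1): no causal predecessors; +1 on T0 → (1, 0)
from VC(#1)=(1, 0), #3 (invoked 4) maxes components and bumps T0 → (2, 0)
from VC(#3)=(2, 0), #4 (invoked 6) maxes components and bumps T0 → (3, 0)
from VC(#4)=(3, 0), #2 (invoked 2) maxes components and bumps T1 → (3, 1)
from VC(#4)=(3, 0), #6 (invoked 10) maxes components and bumps T0 → (4, 0)
from VC(#2)=(3, 1), VC(#3)=(2, 0), #5 (invoked 9) maxes components and bumps T1 → (3, 2)
target: VC(#2) = (3, 1)

(3, 1)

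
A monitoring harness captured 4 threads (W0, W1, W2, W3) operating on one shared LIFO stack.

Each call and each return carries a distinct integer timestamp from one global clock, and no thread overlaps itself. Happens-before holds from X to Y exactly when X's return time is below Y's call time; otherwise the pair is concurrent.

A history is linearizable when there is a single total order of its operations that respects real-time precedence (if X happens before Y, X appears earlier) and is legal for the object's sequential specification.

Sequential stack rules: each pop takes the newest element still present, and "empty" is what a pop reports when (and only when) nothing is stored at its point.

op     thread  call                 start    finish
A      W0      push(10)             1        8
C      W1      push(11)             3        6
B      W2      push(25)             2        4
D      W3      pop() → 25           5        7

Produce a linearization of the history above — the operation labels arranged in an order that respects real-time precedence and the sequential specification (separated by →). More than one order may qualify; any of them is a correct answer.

A → B → D → C

after step 1 (A push(10)): stack <10>
after step 2 (B push(25)): stack <10,25>
after step 3 (D pop() → 25): stack <10>
after step 4 (C push(11)): stack <10,11>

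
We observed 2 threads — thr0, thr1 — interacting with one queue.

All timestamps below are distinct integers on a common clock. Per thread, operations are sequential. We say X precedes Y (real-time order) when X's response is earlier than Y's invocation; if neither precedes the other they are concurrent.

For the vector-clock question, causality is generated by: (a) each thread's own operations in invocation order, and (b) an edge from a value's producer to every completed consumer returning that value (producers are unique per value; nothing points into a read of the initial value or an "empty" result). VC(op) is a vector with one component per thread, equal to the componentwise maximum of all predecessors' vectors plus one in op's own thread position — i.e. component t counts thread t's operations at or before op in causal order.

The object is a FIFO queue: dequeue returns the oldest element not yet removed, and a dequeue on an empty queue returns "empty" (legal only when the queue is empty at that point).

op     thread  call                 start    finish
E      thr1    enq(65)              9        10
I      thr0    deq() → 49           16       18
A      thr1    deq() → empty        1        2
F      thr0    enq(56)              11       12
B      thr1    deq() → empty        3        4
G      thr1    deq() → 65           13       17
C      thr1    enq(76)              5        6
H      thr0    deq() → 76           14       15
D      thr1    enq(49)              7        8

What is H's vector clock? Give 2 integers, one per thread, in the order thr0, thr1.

(2, 3)

A (invocation 1): nothing precedes it; thr1's component alone gives (0, 1)
F (invocation 11): nothing precedes it; thr0's component alone gives (1, 0)
B, invoked 3, takes VC(A)=(0, 1) under max, adds 1 for thr1 → (0, 2)
C, invoked 5, takes VC(B)=(0, 2) under max, adds 1 for thr1 → (0, 3)
D, invoked 7, takes VC(C)=(0, 3) under max, adds 1 for thr1 → (0, 4)
E, invoked 9, takes VC(D)=(0, 4) under max, adds 1 for thr1 → (0, 5)
H, invoked 14, takes VC(C)=(0, 3), VC(F)=(1, 0) under max, adds 1 for thr0 → (2, 3)
G, invoked 13, takes VC(E)=(0, 5) under max, adds 1 for thr1 → (0, 6)
I, invoked 16, takes VC(D)=(0, 4), VC(H)=(2, 3) under max, adds 1 for thr0 → (3, 4)
target: VC(H) = (2, 3)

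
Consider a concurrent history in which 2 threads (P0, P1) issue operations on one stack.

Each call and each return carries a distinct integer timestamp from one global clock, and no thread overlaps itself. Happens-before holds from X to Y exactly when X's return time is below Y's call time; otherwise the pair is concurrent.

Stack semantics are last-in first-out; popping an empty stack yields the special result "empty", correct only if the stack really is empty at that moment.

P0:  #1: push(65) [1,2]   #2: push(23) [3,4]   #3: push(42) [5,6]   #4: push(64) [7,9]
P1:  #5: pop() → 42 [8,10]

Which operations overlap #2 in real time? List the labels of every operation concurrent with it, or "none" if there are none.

none

#2 spans [3,4]; an op avoiding the whole window 3..4 is ordered, any other is concurrent
#1 [1,2]: before
#3 [5,6]: after
#4 [7,9]: after
#5 [8,10]: after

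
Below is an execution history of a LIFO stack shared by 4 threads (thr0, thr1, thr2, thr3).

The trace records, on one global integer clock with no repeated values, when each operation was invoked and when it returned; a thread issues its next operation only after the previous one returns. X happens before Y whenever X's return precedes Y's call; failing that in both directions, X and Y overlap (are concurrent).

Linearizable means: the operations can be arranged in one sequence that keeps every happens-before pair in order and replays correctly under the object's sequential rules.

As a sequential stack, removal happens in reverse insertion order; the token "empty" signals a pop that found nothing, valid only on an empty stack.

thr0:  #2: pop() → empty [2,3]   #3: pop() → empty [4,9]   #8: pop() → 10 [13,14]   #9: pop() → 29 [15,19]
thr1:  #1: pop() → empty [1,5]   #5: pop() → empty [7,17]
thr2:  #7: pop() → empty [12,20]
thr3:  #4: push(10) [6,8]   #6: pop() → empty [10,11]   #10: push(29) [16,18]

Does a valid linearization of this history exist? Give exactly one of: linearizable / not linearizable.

the violation lands at event 14, #8's response at time 14: events 1..13 linearize, events 1..14 do not
all 5 real-time-respecting orders fail — 6 completed LIFO stack operations, no legal replay
include/drop combinations of the 2 pending operations (#5, #7) were all tried; none helps
one such order, #1, #2, #3, #4, #6, #8 (pending dropped), breaks at step 5 where #6 pop() → empty is illegal
one such order, #1, #2, #4, #3, #6, #8 (pending dropped), breaks at step 4 where #3 pop() → empty is illegal

not linearizable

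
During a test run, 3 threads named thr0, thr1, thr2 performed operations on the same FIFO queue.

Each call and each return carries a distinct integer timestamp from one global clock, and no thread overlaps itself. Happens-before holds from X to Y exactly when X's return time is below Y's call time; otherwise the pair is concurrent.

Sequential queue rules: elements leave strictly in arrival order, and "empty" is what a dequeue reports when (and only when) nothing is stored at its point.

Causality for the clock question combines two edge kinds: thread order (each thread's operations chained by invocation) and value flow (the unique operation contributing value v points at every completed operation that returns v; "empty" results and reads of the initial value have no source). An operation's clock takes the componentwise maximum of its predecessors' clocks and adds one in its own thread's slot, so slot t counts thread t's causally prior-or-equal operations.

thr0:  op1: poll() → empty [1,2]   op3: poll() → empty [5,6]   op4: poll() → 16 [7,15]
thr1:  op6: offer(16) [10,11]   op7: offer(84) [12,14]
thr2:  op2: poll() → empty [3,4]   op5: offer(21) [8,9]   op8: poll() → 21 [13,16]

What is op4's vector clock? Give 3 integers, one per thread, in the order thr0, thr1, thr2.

(3, 1, 0)

op2, invoked 3, has no incoming edges; only thr2's bump applies → (0, 0, 1)
op6, invoked 10, has no incoming edges; only thr1's bump applies → (0, 1, 0)
op1, invoked 1, has no incoming edges; only thr0's bump applies → (1, 0, 0)
invoked at 8, op5 merges VC(op2)=(0, 0, 1) and bumps thr2's slot → (0, 0, 2)
invoked at 12, op7 merges VC(op6)=(0, 1, 0) and bumps thr1's slot → (0, 2, 0)
invoked at 5, op3 merges VC(op1)=(1, 0, 0) and bumps thr0's slot → (2, 0, 0)
invoked at 13, op8 merges VC(op5)=(0, 0, 2) and bumps thr2's slot → (0, 0, 3)
invoked at 7, op4 merges VC(op3)=(2, 0, 0), VC(op6)=(0, 1, 0) and bumps thr0's slot → (3, 1, 0)
target: VC(op4) = (3, 1, 0)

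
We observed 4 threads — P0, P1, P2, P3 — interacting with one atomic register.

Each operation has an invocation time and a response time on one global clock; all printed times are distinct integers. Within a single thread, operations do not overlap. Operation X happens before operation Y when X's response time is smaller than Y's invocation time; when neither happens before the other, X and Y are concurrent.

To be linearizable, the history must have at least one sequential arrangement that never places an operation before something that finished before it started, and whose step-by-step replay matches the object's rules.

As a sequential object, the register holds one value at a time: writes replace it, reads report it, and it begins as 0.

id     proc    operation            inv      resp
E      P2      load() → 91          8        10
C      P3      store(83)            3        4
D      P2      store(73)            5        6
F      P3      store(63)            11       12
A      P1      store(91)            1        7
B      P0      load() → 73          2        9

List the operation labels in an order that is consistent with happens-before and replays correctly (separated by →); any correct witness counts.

step 1: C store(83) — value 83
step 2: D store(73) — value 73
step 3: B load() → 73 — value 73
step 4: A store(91) — value 91
step 5: E load() → 91 — value 91
step 6: F store(63) — value 63

C → D → B → A → E → F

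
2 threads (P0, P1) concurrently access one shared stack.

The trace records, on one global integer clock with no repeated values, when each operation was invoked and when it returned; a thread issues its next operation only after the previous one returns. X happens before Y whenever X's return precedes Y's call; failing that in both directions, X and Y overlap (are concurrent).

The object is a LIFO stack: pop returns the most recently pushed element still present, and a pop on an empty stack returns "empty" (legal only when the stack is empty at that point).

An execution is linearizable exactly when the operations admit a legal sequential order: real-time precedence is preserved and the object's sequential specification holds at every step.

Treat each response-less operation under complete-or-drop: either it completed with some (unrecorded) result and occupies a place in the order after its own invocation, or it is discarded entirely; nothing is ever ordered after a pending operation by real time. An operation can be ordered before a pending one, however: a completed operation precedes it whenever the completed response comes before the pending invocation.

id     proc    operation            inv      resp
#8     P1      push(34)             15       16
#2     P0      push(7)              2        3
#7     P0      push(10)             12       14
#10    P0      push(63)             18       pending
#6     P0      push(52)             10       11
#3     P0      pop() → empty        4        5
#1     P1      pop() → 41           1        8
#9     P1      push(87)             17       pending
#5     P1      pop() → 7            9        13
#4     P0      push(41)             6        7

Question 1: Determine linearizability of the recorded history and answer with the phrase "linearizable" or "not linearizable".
not linearizable

already the first 8 events (up to #1's response at time 8) admit no linearization; the first 7 still do
checked exhaustively: 4 real-time-consistent orders of 4 completed operations, zero legal stack replays
for example #1, #2, #3, #4 fails at step 1: #1 pop() → 41 is not legal there
for example #2, #1, #3, #4 fails at step 2: #1 pop() → 41 is not legal there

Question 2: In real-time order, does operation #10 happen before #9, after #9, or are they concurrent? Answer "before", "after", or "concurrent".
concurrent

#10 spans [18,…), #9 spans [17,…)
the intervals overlap in both directions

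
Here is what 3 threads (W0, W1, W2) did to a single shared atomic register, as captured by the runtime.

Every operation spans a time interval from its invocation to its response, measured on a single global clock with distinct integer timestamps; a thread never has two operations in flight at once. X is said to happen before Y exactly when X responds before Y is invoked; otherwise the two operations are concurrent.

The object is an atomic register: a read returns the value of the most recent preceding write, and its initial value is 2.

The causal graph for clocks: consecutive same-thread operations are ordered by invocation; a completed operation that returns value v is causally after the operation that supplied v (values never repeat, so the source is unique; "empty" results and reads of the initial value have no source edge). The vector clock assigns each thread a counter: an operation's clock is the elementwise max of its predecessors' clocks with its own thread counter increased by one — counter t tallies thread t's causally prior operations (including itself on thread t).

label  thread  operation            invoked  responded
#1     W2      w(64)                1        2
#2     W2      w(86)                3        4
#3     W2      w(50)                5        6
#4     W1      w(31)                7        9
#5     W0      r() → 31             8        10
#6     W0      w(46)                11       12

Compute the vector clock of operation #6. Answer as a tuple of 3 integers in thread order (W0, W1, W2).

#1 (invocation 1): nothing precedes it; W2's component alone gives (0, 0, 1)
#4 (invocation 7): nothing precedes it; W1's component alone gives (0, 1, 0)
merge at #2 (invoked 3): VC(#1)=(0, 0, 1), own-thread bump on W2 → (0, 0, 2)
merge at #5 (invoked 8): VC(#4)=(0, 1, 0), own-thread bump on W0 → (1, 1, 0)
merge at #3 (invoked 5): VC(#2)=(0, 0, 2), own-thread bump on W2 → (0, 0, 3)
merge at #6 (invoked 11): VC(#5)=(1, 1, 0), own-thread bump on W0 → (2, 1, 0)
target: VC(#6) = (2, 1, 0)

(2, 1, 0)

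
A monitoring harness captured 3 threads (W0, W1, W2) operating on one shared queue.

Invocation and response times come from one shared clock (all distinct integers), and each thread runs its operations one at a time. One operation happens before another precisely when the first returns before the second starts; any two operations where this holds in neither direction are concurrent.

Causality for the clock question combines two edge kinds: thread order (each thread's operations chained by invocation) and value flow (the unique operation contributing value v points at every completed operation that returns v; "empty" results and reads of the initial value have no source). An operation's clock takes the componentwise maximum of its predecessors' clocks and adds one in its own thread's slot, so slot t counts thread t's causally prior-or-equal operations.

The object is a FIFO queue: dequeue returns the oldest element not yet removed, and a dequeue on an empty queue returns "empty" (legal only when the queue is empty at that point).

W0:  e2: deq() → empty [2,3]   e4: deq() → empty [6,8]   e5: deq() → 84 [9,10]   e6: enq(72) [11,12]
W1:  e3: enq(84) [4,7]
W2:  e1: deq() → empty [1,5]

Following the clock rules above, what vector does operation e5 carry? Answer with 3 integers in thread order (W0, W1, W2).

e1, invoked 1, has no incoming edges; only W2's bump applies → (0, 0, 1)
e3, invoked 4, has no incoming edges; only W1's bump applies → (0, 1, 0)
e2, invoked 2, has no incoming edges; only W0's bump applies → (1, 0, 0)
from VC(e2)=(1, 0, 0), e4 (invoked 6) maxes components and bumps W0 → (2, 0, 0)
from VC(e3)=(0, 1, 0), VC(e4)=(2, 0, 0), e5 (invoked 9) maxes components and bumps W0 → (3, 1, 0)
from VC(e5)=(3, 1, 0), e6 (invoked 11) maxes components and bumps W0 → (4, 1, 0)
target: VC(e5) = (3, 1, 0)

(3, 1, 0)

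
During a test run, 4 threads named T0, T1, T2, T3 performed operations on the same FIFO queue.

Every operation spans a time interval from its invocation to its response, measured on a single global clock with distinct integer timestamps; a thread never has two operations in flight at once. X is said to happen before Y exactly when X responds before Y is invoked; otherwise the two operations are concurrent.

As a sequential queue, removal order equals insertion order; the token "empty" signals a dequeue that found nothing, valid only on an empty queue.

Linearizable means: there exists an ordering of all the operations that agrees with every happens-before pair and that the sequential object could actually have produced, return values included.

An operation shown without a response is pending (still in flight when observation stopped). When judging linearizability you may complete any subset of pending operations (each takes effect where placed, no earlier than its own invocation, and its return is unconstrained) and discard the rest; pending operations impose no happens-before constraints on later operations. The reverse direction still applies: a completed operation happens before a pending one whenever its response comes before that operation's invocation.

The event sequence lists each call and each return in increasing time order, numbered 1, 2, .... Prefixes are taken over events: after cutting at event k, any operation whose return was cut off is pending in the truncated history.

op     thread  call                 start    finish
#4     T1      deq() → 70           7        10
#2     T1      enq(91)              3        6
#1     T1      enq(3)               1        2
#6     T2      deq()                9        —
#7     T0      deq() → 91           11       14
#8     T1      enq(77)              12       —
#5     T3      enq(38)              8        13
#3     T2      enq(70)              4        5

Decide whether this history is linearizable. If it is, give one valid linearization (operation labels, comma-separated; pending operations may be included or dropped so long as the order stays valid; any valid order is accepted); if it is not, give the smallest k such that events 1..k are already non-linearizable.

linearizable — witness: #1, #3, #2, #5, #6, #4, #7

step 1: #1 enq(3) — queue <3>
step 2: #3 enq(70) — queue <3,70>
step 3: #2 enq(91) — queue <3,70,91>
step 4: #5 enq(38) — queue <3,70,91,38>
step 5: #6 deq() (pending, included) — queue <70,91,38>
step 6: #4 deq() → 70 — queue <91,38>
step 7: #7 deq() → 91 — queue <38>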